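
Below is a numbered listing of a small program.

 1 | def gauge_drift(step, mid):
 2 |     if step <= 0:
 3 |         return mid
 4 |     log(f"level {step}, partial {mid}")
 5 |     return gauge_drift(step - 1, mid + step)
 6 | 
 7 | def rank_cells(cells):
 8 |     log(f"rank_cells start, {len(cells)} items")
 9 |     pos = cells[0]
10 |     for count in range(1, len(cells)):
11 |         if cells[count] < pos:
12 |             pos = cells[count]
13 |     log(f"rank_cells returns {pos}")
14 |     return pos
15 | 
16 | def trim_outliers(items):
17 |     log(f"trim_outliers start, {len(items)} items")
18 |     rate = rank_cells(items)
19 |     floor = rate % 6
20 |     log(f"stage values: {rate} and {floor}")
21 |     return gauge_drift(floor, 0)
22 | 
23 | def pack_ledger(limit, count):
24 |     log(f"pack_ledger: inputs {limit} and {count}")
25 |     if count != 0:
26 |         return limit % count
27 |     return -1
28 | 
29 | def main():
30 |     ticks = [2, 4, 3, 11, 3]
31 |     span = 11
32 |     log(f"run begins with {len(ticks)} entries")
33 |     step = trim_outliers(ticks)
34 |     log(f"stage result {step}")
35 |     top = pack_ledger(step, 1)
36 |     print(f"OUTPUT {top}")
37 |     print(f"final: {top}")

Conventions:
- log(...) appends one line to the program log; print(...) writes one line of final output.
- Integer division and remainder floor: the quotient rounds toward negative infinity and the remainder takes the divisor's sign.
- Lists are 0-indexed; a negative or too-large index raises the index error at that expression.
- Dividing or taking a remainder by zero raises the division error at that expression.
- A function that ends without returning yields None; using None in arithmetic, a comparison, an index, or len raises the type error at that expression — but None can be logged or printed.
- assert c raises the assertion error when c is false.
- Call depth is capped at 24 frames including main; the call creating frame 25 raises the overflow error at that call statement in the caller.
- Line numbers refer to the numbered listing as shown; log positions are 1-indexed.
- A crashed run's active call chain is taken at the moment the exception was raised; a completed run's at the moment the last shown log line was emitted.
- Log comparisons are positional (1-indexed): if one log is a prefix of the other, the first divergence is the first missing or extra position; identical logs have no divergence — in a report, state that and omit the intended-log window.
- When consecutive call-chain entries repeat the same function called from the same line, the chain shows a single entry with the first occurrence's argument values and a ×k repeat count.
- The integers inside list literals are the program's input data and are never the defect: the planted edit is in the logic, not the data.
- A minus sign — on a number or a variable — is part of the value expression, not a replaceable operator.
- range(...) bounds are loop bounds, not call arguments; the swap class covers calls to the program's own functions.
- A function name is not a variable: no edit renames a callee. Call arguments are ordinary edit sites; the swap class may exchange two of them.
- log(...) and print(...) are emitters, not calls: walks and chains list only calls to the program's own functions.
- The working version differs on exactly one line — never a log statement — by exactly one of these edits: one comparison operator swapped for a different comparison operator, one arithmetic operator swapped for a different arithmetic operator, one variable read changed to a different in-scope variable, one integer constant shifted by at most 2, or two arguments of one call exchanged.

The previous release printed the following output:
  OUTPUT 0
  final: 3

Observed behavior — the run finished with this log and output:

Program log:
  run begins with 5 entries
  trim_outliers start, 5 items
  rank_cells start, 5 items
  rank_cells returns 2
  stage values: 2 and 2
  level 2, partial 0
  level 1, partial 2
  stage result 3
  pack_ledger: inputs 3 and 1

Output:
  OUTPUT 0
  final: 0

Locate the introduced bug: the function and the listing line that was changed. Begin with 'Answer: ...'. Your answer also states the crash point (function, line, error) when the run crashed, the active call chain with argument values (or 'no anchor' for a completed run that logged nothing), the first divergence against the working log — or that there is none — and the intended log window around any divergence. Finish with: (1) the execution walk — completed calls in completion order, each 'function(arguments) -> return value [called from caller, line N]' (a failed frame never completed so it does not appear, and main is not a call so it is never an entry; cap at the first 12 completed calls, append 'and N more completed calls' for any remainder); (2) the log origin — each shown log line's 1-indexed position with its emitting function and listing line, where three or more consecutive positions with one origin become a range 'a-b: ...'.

Answer: the defect is in main at line 37.
The tell: Every logged value matches the working version; the printed result is what differs.
Call chain: main -> pack_ledger(3, 1) (called at line 35).
First divergence: none; the two logs match at every position.
Execution walk:
  rank_cells([2, 4, 3, 11, 3]) -> 2  [called from trim_outliers, line 18]
  gauge_drift(0, 3) -> 3  [called from gauge_drift, line 5]
  gauge_drift(1, 2) -> 3  [called from gauge_drift, line 5]
  gauge_drift(2, 0) -> 3  [called from trim_outliers, line 21]
  trim_outliers([2, 4, 3, 11, 3]) -> 3  [called from main, line 33]
  pack_ledger(3, 1) -> 0  [called from main, line 35]
Origin of each log line:
  1 — main, line 32
  2 — trim_outliers, line 17
  3 — rank_cells, line 8
  4 — rank_cells, line 13
  5 — trim_outliers, line 20
  6 — gauge_drift, line 4
  7 — gauge_drift, line 4
  8 — main, line 34
  9 — pack_ledger, line 24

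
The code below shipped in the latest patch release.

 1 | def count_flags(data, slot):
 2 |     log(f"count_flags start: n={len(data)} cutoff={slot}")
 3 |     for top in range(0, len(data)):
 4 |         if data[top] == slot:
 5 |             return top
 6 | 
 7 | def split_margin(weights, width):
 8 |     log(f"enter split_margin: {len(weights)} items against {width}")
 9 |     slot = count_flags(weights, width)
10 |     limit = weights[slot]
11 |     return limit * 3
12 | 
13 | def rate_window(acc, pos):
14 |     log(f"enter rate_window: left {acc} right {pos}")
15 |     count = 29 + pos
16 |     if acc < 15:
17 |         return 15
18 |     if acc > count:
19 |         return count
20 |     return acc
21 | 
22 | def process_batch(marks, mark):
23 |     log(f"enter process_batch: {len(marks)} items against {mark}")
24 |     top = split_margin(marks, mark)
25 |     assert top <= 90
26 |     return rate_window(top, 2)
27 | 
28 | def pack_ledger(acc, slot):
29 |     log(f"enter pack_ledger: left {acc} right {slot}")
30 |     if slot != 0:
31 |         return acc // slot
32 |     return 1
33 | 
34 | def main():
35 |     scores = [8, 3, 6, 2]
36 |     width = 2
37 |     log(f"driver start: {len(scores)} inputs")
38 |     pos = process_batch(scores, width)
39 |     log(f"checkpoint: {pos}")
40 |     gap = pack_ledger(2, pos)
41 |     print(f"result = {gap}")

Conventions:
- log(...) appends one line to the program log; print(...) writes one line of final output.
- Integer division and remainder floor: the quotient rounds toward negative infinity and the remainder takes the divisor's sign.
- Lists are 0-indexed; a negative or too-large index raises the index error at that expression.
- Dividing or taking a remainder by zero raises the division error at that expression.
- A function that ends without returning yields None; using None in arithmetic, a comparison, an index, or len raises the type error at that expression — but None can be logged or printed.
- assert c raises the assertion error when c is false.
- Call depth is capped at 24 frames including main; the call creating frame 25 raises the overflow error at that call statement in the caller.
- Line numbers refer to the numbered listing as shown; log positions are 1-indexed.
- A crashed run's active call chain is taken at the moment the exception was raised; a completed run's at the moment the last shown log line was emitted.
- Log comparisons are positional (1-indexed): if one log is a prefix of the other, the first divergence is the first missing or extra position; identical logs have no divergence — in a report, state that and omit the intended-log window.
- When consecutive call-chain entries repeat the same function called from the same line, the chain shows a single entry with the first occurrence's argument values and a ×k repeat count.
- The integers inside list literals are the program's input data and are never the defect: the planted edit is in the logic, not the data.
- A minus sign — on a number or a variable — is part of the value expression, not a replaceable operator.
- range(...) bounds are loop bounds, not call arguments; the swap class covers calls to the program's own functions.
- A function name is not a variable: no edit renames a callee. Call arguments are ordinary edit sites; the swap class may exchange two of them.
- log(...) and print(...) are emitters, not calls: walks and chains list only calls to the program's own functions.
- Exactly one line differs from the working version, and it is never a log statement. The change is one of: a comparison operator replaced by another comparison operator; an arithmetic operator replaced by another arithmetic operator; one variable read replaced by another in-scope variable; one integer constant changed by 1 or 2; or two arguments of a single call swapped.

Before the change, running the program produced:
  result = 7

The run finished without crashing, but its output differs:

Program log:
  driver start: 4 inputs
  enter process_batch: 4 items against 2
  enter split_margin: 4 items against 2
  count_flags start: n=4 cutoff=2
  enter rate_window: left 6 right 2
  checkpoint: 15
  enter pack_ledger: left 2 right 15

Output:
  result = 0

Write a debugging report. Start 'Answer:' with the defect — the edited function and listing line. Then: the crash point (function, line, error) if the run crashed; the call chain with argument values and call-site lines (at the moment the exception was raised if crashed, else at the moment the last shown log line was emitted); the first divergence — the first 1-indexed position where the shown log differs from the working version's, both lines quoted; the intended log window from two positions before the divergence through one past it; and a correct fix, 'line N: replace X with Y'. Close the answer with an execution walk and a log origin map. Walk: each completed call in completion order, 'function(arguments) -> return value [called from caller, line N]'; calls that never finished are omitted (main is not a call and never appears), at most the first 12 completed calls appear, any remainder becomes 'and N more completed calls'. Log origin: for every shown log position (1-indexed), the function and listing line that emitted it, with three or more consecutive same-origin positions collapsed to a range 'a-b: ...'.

Answer: the defect is in main at line 40.
Core observation: Position 7 is the first bad log line: 'enter pack_ledger: left 2 right 15' should read 'enter pack_ledger: left 15 right 2'.
Call chain: main -> pack_ledger(2, 15) (called at line 40).
First divergence: at position 7 the run shows 'enter pack_ledger: left 2 right 15' where the working version logs 'enter pack_ledger: left 15 right 2'.
Intended log window:
  5: enter rate_window: left 6 right 2
  6: checkpoint: 15
  7: enter pack_ledger: left 15 right 2
Execution walk:
  count_flags([8, 3, 6, 2], 2) -> 3  [called from split_margin, line 9]
  split_margin([8, 3, 6, 2], 2) -> 6  [called from process_batch, line 24]
  rate_window(6, 2) -> 15  [called from process_batch, line 26]
  process_batch([8, 3, 6, 2], 2) -> 15  [called from main, line 38]
  pack_ledger(2, 15) -> 0  [called from main, line 40]
Log origins:
  1 — main, line 37
  2 — process_batch, line 23
  3 — split_margin, line 8
  4 — count_flags, line 2
  5 — rate_window, line 14
  6 — main, line 39
  7 — pack_ledger, line 29
A correct fix: line 40: replace `pack_ledger(2, pos)` with `pack_ledger(pos, 2)`.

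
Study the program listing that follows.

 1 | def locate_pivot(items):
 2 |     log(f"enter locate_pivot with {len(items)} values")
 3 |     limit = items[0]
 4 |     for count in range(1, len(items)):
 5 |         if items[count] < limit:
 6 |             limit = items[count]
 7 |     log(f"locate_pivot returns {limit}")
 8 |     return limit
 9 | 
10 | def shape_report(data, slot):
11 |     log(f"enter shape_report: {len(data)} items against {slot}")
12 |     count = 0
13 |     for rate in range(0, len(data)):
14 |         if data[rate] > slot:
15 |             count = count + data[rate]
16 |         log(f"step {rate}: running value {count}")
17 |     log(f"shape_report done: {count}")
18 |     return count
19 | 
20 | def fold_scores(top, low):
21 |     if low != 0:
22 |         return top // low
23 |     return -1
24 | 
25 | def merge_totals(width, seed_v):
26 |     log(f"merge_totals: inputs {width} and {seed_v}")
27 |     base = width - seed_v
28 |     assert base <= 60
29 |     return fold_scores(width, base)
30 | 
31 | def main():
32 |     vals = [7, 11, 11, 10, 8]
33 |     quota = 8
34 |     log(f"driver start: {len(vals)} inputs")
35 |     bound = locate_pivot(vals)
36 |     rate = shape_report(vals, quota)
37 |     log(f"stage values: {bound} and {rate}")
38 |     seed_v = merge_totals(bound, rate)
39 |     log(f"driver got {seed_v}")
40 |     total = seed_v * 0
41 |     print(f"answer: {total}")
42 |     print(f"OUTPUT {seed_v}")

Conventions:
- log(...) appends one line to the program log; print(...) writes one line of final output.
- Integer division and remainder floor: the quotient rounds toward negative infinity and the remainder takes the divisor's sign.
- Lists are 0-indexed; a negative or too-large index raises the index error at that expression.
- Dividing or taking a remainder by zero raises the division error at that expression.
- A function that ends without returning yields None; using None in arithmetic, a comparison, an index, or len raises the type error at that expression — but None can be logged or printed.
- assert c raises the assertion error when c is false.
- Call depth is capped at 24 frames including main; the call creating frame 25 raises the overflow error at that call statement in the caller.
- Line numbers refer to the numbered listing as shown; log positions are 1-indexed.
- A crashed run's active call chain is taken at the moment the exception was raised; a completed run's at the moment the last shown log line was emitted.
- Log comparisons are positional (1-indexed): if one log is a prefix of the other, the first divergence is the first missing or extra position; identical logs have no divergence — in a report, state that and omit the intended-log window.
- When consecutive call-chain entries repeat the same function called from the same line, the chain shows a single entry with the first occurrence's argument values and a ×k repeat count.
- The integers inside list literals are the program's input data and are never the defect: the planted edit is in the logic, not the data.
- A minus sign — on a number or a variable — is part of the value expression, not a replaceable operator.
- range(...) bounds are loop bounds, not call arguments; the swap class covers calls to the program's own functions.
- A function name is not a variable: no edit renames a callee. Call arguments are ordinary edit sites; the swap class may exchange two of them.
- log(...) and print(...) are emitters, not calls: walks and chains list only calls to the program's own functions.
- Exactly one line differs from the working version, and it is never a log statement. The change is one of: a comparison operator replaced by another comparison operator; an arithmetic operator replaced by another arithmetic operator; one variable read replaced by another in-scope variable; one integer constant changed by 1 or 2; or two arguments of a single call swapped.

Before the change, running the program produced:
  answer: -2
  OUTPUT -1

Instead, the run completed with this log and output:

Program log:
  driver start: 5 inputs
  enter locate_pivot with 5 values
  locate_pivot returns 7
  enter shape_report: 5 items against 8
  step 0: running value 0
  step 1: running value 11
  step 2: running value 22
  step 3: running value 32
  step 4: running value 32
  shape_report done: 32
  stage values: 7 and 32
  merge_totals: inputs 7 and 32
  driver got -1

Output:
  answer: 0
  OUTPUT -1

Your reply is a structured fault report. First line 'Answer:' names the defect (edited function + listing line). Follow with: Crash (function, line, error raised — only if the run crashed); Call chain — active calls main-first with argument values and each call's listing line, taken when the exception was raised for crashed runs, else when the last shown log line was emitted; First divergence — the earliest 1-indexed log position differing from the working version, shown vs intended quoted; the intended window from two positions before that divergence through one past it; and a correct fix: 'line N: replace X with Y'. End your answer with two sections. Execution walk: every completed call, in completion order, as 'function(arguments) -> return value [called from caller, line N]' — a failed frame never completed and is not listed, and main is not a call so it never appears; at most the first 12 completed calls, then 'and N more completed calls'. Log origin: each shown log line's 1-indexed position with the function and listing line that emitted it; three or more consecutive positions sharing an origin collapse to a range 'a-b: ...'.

Answer: the defect is in main at line 40.
Key observation: The two runs log identically and part ways only at the printed values.
Call chain: main.
First divergence: none (the log streams are identical).
Execution walk:
  locate_pivot([7, 11, 11, 10, 8]) -> 7  [called from main, line 35]
  shape_report([7, 11, 11, 10, 8], 8) -> 32  [called from main, line 36]
  fold_scores(7, -25) -> -1  [called from merge_totals, line 29]
  merge_totals(7, 32) -> -1  [called from main, line 38]
Log origin:
  1: emitted by main (line 34)
  2: emitted by locate_pivot (line 2)
  3: emitted by locate_pivot (line 7)
  4: emitted by shape_report (line 11)
  5-9: emitted by shape_report (line 16)
  10: emitted by shape_report (line 17)
  11: emitted by main (line 37)
  12: emitted by merge_totals (line 26)
  13: emitted by main (line 39)
A correct fix: line 40: replace `0` with `2`.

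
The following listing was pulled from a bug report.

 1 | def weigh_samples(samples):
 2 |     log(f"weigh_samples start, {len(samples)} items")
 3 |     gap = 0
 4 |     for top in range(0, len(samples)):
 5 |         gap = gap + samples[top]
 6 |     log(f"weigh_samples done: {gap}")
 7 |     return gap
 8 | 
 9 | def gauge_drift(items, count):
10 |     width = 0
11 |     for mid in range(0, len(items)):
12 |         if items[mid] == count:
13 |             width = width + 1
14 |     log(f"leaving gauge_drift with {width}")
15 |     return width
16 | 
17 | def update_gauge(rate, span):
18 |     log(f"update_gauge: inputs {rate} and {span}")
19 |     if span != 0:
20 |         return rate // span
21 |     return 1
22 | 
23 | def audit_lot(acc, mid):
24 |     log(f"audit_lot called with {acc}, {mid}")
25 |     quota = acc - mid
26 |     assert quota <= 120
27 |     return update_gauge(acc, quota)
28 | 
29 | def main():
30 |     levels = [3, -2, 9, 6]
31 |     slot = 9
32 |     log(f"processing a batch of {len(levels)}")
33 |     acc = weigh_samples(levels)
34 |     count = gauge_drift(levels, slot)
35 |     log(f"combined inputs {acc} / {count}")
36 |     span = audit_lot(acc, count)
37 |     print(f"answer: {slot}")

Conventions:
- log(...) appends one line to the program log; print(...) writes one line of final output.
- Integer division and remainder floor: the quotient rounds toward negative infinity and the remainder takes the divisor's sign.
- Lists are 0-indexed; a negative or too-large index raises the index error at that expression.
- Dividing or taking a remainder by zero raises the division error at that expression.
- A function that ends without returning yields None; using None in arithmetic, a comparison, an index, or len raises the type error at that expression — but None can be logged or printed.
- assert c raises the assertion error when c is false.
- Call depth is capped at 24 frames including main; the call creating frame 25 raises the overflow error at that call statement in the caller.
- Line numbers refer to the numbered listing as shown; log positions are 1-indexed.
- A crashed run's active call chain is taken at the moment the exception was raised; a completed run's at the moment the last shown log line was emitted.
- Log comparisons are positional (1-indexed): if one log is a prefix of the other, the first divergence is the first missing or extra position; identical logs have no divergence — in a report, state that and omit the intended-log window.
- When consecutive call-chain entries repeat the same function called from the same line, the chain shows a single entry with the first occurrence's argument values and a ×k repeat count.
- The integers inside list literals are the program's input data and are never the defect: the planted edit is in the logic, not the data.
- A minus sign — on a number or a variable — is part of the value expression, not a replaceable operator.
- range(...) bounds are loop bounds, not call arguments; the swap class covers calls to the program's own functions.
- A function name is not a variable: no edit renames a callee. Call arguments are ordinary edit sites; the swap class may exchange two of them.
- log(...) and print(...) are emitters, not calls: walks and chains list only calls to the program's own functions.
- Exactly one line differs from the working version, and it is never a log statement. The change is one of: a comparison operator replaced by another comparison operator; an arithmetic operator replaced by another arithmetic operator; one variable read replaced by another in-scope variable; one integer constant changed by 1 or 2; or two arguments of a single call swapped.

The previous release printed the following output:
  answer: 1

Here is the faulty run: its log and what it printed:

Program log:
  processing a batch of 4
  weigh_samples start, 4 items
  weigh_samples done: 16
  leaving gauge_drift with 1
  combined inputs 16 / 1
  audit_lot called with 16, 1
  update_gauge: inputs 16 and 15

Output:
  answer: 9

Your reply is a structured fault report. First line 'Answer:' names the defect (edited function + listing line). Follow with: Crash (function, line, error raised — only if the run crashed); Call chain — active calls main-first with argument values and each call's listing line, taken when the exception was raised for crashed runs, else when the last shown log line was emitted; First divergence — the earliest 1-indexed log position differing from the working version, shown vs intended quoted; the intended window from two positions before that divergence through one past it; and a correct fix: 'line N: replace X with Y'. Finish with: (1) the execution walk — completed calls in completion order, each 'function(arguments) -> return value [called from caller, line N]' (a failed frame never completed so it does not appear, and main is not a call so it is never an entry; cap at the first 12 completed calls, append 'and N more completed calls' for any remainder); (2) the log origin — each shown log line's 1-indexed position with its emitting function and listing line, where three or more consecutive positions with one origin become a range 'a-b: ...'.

Answer: the defect is in main at line 37.
Key observation: Nothing in the log betrays the bug — only the output does.
Call chain: main -> audit_lot(16, 1) (called at line 36) -> update_gauge(16, 15) (called at line 27).
First divergence: none; the two logs match at every position.
Execution walk:
  weigh_samples([3, -2, 9, 6]) -> 16  [called from main, line 33]
  gauge_drift([3, -2, 9, 6], 9) -> 1  [called from main, line 34]
  update_gauge(16, 15) -> 1  [called from audit_lot, line 27]
  audit_lot(16, 1) -> 1  [called from main, line 36]
Log line origins:
  1: from main, line 32
  2: from weigh_samples, line 2
  3: from weigh_samples, line 6
  4: from gauge_drift, line 14
  5: from main, line 35
  6: from audit_lot, line 24
  7: from update_gauge, line 18
A correct fix: line 37: replace `slot` with `span`.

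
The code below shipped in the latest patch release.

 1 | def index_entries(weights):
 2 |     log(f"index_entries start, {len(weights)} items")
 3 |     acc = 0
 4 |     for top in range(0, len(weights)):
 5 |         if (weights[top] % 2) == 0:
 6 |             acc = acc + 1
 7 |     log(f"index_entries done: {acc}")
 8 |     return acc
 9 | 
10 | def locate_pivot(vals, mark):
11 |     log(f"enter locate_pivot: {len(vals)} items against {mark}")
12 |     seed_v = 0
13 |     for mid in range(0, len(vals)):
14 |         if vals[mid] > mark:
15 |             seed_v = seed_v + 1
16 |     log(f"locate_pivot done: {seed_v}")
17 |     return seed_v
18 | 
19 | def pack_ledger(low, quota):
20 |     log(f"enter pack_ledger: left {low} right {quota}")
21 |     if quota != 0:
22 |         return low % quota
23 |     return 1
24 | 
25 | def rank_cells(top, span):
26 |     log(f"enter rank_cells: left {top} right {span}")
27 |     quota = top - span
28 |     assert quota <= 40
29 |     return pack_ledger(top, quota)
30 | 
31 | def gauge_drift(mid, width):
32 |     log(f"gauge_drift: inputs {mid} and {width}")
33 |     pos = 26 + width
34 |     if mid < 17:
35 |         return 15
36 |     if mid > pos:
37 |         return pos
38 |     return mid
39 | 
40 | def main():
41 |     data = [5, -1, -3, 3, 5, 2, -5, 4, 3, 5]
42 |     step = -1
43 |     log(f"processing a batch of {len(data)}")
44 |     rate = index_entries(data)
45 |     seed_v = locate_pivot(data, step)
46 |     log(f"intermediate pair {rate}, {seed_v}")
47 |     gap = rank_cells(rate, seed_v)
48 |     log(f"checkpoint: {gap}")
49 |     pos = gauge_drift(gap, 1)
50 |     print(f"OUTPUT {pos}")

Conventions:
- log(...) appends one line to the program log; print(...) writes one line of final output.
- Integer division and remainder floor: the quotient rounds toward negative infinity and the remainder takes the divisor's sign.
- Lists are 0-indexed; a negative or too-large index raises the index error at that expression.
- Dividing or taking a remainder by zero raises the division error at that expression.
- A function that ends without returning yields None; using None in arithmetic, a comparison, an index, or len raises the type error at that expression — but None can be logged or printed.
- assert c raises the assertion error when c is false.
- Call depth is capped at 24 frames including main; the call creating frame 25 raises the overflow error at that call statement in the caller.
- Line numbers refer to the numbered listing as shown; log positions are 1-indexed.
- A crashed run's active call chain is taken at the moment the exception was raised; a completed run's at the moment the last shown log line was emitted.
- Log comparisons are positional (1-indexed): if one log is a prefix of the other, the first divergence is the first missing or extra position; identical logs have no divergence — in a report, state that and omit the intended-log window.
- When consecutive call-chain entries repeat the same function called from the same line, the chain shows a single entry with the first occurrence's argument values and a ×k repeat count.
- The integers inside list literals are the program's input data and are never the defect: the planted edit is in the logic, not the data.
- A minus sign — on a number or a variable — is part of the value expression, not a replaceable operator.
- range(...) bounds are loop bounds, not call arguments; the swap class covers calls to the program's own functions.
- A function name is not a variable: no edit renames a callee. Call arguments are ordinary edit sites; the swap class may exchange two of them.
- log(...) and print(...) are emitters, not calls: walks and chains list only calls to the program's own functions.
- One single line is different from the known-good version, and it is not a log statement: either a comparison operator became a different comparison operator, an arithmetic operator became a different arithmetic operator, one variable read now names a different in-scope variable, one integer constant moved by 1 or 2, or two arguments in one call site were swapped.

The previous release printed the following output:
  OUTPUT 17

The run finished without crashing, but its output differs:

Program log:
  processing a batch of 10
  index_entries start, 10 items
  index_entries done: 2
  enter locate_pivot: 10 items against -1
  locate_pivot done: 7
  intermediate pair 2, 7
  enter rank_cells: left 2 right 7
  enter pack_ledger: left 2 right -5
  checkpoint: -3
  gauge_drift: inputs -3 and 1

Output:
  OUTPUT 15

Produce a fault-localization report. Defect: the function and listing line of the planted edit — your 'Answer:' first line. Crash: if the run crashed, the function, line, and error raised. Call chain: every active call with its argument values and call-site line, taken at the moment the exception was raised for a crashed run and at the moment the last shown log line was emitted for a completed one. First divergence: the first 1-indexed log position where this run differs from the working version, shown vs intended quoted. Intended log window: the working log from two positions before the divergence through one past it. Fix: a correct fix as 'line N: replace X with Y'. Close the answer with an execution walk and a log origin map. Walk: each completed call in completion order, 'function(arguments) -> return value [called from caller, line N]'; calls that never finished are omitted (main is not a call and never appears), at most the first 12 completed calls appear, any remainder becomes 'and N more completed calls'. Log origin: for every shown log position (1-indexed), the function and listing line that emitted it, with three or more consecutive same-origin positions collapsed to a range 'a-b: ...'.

Answer: the defect is in gauge_drift at line 35.
Key fact: Nothing in the log betrays the bug — only the output does.
Call chain: main -> gauge_drift(-3, 1) (called at line 49).
First divergence: none (the log streams are identical).
Execution walk:
  index_entries([5, -1, -3, 3, 5, 2, -5, 4, 3, 5]) -> 2  [called from main, line 44]
  locate_pivot([5, -1, -3, 3, 5, 2, -5, 4, 3, 5], -1) -> 7  [called from main, line 45]
  pack_ledger(2, -5) -> -3  [called from rank_cells, line 29]
  rank_cells(2, 7) -> -3  [called from main, line 47]
  gauge_drift(-3, 1) -> 15  [called from main, line 49]
Origin of each log line:
  1: from main, line 43
  2: from index_entries, line 2
  3: from index_entries, line 7
  4: from locate_pivot, line 11
  5: from locate_pivot, line 16
  6: from main, line 46
  7: from rank_cells, line 26
  8: from pack_ledger, line 20
  9: from main, line 48
  10: from gauge_drift, line 32
A correct fix: line 35: replace `15` with `17`.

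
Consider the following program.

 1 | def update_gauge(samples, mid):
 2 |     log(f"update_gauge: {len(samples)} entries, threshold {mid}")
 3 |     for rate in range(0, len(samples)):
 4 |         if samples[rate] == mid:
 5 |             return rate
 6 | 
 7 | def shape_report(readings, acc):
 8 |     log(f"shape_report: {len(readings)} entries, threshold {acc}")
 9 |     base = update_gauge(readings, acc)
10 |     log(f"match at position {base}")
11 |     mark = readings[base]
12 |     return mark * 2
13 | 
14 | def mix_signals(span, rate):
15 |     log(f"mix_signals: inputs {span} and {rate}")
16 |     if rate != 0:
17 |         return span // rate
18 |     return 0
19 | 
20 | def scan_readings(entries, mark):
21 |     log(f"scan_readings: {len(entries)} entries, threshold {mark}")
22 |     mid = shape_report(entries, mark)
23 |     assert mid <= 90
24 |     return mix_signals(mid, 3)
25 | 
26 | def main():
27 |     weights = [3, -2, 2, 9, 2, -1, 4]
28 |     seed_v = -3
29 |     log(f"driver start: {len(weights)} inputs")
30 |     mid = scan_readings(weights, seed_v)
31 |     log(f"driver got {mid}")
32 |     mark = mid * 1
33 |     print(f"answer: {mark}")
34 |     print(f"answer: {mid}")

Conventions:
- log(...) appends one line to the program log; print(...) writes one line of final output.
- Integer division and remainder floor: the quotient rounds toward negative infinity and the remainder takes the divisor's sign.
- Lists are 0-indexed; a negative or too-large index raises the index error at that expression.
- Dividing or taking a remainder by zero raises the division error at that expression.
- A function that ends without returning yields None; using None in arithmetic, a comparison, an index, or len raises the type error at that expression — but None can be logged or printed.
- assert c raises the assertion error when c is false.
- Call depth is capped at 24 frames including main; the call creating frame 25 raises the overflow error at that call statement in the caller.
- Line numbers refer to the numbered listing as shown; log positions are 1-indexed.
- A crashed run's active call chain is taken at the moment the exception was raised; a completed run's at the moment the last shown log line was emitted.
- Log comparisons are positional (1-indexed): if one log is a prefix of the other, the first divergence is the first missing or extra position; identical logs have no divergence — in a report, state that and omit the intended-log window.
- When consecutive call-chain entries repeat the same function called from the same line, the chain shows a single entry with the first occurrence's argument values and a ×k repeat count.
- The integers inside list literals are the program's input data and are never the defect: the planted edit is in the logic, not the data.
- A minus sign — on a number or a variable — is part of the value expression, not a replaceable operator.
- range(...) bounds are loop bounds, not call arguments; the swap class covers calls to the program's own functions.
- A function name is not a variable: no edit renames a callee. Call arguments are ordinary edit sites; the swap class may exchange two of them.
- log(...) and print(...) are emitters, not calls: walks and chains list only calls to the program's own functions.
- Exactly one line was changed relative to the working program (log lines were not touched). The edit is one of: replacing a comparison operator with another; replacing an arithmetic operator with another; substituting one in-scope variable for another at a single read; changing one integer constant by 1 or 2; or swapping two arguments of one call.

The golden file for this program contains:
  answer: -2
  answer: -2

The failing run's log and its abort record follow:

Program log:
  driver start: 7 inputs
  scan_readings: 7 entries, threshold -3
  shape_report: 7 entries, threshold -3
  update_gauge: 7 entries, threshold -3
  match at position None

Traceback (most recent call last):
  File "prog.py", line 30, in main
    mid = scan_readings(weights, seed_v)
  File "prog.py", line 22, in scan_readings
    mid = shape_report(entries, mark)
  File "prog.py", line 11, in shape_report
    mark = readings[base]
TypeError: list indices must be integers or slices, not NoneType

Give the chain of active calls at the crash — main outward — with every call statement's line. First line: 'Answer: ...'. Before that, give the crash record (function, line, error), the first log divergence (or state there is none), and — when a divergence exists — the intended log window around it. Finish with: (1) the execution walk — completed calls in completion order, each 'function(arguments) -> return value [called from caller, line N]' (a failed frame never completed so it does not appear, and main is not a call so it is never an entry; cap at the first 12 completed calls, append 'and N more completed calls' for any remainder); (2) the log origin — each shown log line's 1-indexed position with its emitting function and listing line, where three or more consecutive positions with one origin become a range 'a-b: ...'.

Answer: main -> scan_readings (called at line 30) -> shape_report (called at line 22).
The tell: Position 2 is the first bad log line: 'scan_readings: 7 entries, threshold -3' should read 'scan_readings: 7 entries, threshold -2'.
Crash: shape_report, line 11, TypeError.
First divergence: position 2 — shown 'scan_readings: 7 entries, threshold -3', intended 'scan_readings: 7 entries, threshold -2'.
Intended log window:
  1: driver start: 7 inputs
  2: scan_readings: 7 entries, threshold -2
  3: shape_report: 7 entries, threshold -2
Execution walk:
  update_gauge([3, -2, 2, 9, 2, -1, 4], -3) -> None  [called from shape_report, line 9]
Log origins:
  1: logged in main at line 29
  2: logged in scan_readings at line 21
  3: logged in shape_report at line 8
  4: logged in update_gauge at line 2
  5: logged in shape_report at line 10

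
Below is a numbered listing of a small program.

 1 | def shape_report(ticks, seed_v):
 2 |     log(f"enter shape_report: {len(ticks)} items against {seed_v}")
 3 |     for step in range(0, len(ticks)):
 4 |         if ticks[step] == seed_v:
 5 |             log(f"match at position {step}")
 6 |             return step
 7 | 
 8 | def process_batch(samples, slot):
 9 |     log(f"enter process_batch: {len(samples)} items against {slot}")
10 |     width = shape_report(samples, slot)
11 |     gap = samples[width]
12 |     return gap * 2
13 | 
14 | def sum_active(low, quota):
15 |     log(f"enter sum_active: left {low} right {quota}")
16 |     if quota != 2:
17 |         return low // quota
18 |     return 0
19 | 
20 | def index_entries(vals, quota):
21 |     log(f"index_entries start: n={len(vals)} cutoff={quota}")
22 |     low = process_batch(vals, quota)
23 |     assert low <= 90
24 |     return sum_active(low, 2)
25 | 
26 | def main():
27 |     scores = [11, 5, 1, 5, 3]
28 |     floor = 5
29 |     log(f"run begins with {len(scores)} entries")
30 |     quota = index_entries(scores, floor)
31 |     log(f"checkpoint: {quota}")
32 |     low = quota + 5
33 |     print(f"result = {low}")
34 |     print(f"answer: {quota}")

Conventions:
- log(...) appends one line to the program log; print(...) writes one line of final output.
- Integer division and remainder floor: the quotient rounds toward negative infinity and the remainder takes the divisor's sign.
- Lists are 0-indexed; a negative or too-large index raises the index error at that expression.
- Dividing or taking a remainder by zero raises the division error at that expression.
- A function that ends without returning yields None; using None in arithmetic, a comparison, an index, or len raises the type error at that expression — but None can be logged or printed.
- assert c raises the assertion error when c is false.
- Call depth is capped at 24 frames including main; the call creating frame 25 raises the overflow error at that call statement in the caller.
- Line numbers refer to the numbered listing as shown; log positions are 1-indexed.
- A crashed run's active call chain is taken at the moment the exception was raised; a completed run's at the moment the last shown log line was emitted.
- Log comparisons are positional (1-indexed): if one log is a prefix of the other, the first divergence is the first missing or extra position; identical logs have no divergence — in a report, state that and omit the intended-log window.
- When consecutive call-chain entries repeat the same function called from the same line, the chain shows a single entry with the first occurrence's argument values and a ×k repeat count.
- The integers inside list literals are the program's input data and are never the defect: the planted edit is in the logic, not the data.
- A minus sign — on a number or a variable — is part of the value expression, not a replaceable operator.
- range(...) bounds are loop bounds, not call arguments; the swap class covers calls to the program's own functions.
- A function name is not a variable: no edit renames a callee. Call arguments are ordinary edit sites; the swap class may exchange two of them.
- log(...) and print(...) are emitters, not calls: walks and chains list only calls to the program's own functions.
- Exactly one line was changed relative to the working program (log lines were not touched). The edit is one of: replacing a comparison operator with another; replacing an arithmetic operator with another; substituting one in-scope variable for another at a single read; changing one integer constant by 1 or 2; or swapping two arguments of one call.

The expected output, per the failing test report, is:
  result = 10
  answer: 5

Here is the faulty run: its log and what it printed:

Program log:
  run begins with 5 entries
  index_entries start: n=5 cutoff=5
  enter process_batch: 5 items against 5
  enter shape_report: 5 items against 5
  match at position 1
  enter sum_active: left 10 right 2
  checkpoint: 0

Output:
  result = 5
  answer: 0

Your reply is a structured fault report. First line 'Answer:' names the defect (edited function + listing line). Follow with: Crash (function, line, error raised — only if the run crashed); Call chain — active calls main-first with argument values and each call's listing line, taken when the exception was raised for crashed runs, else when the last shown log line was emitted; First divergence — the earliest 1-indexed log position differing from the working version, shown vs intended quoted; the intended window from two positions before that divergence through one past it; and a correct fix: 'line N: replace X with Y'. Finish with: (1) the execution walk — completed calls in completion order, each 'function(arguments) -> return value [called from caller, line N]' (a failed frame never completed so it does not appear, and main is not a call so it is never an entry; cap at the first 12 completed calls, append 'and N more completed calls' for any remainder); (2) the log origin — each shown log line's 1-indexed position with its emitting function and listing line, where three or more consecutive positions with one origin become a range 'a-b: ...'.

Answer: the defect is in sum_active at line 16.
Core observation: The earliest visible damage is log position 7 — 'checkpoint: 0' rather than the intended 'checkpoint: 5'.
Call chain: main.
First divergence: position 7 — shown 'checkpoint: 0', intended 'checkpoint: 5'.
Intended log window:
  5: match at position 1
  6: enter sum_active: left 10 right 2
  7: checkpoint: 5
Execution walk:
  shape_report([11, 5, 1, 5, 3], 5) -> 1  [called from process_batch, line 10]
  process_batch([11, 5, 1, 5, 3], 5) -> 10  [called from index_entries, line 22]
  sum_active(10, 2) -> 0  [called from index_entries, line 24]
  index_entries([11, 5, 1, 5, 3], 5) -> 0  [called from main, line 30]
Log line origins:
  1: logged in main at line 29
  2: logged in index_entries at line 21
  3: logged in process_batch at line 9
  4: logged in shape_report at line 2
  5: logged in shape_report at line 5
  6: logged in sum_active at line 15
  7: logged in main at line 31
A correct fix: line 16: replace `2` with `0`.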